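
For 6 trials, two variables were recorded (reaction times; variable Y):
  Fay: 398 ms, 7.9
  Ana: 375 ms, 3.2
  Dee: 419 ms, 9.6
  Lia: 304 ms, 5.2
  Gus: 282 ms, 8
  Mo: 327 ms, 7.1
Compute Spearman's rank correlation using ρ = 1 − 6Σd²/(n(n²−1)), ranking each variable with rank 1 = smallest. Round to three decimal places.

Ranks of variable 1: 5, 4, 6, 2, 1, 3
Ranks of variable 2: 4, 1, 6, 2, 5, 3
d = r₁ − r₂: 1, 3, 0, 0, -4, 0
d²: 1, 9, 0, 0, 16, 0; Σd² = 26
ρ = 1 − 6·26/(6·35) = 1 − 156/210 = 0.257

0.257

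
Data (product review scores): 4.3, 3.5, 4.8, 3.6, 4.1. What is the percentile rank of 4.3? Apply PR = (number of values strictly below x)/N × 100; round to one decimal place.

N = 5.
Strictly below 4.3: 3. Equal to 4.3: 1.
PR = 3/5 × 100 = 60.0

60.0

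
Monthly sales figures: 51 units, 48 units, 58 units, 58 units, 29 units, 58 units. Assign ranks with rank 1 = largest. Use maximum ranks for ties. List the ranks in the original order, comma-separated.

4, 5, 3, 3, 6, 3

Sorted (descending): 58, 58, 58, 51, 48, 29
The 3 values of 58 occupy positions 1–3 → each gets rank 3.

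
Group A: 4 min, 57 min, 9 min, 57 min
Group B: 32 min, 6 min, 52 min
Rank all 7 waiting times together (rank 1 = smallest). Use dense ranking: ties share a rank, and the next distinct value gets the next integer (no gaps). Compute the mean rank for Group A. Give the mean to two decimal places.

4.00

Sorted (ascending): 4, 6, 9, 32, 52, 57, 57
The 2 values of 57 share dense rank 6.
Remaining distinct values take the next consecutive integers.
Group A values → pooled ranks: 4→1, 57→6, 9→3, 57→6
Mean rank = (1 + 6 + 3 + 6) / 4 = 4.00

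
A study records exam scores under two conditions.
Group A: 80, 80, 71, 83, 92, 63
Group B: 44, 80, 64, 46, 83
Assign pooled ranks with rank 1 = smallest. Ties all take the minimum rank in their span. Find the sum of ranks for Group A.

40

Sorted (ascending): 44, 46, 63, 64, 71, 80, 80, 80, 83, 83, 92
The 3 values of 80 occupy positions 6–8 → each gets rank 6.
The 2 values of 83 occupy positions 9–10 → each gets rank 9.
Group A values → pooled ranks: 80→6, 80→6, 71→5, 83→9, 92→11, 63→3
Rank sum = 6 + 6 + 5 + 9 + 11 + 3 = 40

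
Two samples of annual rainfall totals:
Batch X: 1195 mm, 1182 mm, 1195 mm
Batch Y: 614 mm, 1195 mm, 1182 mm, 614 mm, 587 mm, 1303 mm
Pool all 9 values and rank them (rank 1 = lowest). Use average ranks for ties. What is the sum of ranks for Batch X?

18.5

Sorted (ascending): 587, 614, 614, 1182, 1182, 1195, 1195, 1195, 1303
The 2 values of 614 occupy positions 2–3 → average rank (2+3)/2 = 2.5.
The 2 values of 1182 occupy positions 4–5 → average rank (4+5)/2 = 4.5.
The 3 values of 1195 occupy positions 6–8 → average rank 7.
Batch X values → pooled ranks: 1195→7, 1182→4.5, 1195→7
Rank sum = 7 + 4.5 + 7 = 18.5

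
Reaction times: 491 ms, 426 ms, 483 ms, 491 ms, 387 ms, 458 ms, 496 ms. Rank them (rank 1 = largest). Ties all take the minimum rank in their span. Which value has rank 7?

387

Sorted (descending): 496, 491, 491, 483, 458, 426, 387
The 2 values of 491 occupy positions 2–3 → each gets rank 2.
Rank 7 → value 387.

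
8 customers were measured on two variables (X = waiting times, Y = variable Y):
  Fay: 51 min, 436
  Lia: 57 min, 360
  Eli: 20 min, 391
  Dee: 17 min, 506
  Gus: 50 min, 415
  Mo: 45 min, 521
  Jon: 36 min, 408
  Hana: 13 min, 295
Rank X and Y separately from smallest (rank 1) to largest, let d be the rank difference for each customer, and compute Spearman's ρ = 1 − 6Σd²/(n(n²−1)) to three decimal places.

Ranks of variable 1: 7, 8, 3, 2, 6, 5, 4, 1
Ranks of variable 2: 6, 2, 3, 7, 5, 8, 4, 1
d = r₁ − r₂: 1, 6, 0, -5, 1, -3, 0, 0
d²: 1, 36, 0, 25, 1, 9, 0, 0; Σd² = 72
ρ = 1 − 6·72/(8·63) = 1 − 432/504 = 0.143

0.143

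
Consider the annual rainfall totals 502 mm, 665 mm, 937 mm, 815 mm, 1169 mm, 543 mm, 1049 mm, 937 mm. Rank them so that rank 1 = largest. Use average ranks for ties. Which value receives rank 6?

Sorted (descending): 1169, 1049, 937, 937, 815, 665, 543, 502
The 2 values of 937 occupy positions 3–4 → average rank (3+4)/2 = 3.5.
Rank 6 → value 665.

665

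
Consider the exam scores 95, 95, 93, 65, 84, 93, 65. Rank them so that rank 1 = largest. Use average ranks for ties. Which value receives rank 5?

Sorted (descending): 95, 95, 93, 93, 84, 65, 65
The 2 values of 95 occupy positions 1–2 → average rank (1+2)/2 = 1.5.
The 2 values of 93 occupy positions 3–4 → average rank (3+4)/2 = 3.5.
The 2 values of 65 occupy positions 6–7 → average rank (6+7)/2 = 6.5.
Rank 5 → value 84.

84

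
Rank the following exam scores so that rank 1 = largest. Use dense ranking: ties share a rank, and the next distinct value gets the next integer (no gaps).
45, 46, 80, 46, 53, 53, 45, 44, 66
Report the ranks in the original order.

5, 4, 1, 4, 3, 3, 5, 6, 2

Sorted (descending): 80, 66, 53, 53, 46, 46, 45, 45, 44
The 2 values of 53 share dense rank 3.
The 2 values of 46 share dense rank 4.
The 2 values of 45 share dense rank 5.
Remaining distinct values take the next consecutive integers.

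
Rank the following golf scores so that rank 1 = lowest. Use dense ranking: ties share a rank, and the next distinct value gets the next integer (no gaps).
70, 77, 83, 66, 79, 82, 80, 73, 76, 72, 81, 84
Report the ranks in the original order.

2, 6, 11, 1, 7, 10, 8, 4, 5, 3, 9, 12

Sorted (ascending): 66, 70, 72, 73, 76, 77, 79, 80, 81, 82, 83, 84
No ties — each value takes its position as its rank.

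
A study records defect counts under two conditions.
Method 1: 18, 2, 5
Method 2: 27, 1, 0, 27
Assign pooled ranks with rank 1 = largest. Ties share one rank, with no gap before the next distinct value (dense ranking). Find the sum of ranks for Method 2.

Sorted (descending): 27, 27, 18, 5, 2, 1, 0
The 2 values of 27 share dense rank 1.
Remaining distinct values take the next consecutive integers.
Method 2 values → pooled ranks: 27→1, 1→5, 0→6, 27→1
Rank sum = 1 + 5 + 6 + 1 = 13

13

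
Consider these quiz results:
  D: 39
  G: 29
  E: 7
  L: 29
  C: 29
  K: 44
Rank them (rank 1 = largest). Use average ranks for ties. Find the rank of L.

4

Sorted (descending): 44, 39, 29, 29, 29, 7
The 3 values of 29 occupy positions 3–5 → average rank 4.
L has value 29 → rank 4.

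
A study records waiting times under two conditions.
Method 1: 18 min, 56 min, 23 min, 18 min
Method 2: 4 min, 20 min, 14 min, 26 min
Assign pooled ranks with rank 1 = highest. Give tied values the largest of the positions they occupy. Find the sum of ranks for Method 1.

16

Sorted (descending): 56, 26, 23, 20, 18, 18, 14, 4
The 2 values of 18 occupy positions 5–6 → each gets rank 6.
Method 1 values → pooled ranks: 18→6, 56→1, 23→3, 18→6
Rank sum = 6 + 1 + 3 + 6 = 16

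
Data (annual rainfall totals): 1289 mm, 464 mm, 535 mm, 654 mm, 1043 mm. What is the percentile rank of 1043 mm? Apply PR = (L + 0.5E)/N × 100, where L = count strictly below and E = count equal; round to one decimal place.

N = 5.
Strictly below 1043: 3. Equal to 1043: 1.
PR = (3 + 0.5·1)/5 × 100 = 70.0

70.0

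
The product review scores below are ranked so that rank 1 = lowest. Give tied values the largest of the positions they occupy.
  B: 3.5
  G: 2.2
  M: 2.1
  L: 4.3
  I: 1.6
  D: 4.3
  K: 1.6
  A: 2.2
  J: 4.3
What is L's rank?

9

Sorted (ascending): 1.6, 1.6, 2.1, 2.2, 2.2, 3.5, 4.3, 4.3, 4.3
The 2 values of 1.6 occupy positions 1–2 → each gets rank 2.
The 2 values of 2.2 occupy positions 4–5 → each gets rank 5.
The 3 values of 4.3 occupy positions 7–9 → each gets rank 9.
L has value 4.3 → rank 9.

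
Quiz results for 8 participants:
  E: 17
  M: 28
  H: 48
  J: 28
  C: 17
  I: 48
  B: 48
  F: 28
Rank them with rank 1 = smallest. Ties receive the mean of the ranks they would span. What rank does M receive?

4

Sorted (ascending): 17, 17, 28, 28, 28, 48, 48, 48
The 2 values of 17 occupy positions 1–2 → average rank (1+2)/2 = 1.5.
The 3 values of 28 occupy positions 3–5 → average rank 4.
The 3 values of 48 occupy positions 6–8 → average rank 7.
M has value 28 → rank 4.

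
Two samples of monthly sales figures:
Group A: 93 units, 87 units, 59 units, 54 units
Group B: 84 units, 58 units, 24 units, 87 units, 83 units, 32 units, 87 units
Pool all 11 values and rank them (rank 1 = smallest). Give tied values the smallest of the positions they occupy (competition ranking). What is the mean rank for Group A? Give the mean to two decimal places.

6.75

Sorted (ascending): 24, 32, 54, 58, 59, 83, 84, 87, 87, 87, 93
The 3 values of 87 occupy positions 8–10 → each gets rank 8.
Group A values → pooled ranks: 93→11, 87→8, 59→5, 54→3
Mean rank = (11 + 8 + 5 + 3) / 4 = 6.75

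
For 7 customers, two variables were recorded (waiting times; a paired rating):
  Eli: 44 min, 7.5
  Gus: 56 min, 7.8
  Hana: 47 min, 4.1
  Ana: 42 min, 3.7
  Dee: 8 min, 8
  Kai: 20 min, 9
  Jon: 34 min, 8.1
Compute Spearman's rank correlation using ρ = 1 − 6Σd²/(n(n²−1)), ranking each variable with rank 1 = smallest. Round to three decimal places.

-0.571

Ranks of variable 1: 5, 7, 6, 4, 1, 2, 3
Ranks of variable 2: 3, 4, 2, 1, 5, 7, 6
d = r₁ − r₂: 2, 3, 4, 3, -4, -5, -3
d²: 4, 9, 16, 9, 16, 25, 9; Σd² = 88
ρ = 1 − 6·88/(7·48) = 1 − 528/336 = -0.571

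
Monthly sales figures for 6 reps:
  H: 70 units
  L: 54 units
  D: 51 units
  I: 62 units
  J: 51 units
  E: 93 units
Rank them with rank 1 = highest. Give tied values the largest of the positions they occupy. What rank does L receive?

Sorted (descending): 93, 70, 62, 54, 51, 51
The 2 values of 51 occupy positions 5–6 → each gets rank 6.
L has value 54 units → rank 4.

4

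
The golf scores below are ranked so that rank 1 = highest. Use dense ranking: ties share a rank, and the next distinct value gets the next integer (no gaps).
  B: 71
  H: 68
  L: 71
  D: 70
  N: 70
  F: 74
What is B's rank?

2

Sorted (descending): 74, 71, 71, 70, 70, 68
The 2 values of 71 share dense rank 2.
The 2 values of 70 share dense rank 3.
Remaining distinct values take the next consecutive integers.
B has value 71 → rank 2.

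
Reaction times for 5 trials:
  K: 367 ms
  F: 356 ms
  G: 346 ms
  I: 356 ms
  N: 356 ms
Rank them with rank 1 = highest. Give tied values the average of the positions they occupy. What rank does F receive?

Sorted (descending): 367, 356, 356, 356, 346
The 3 values of 356 occupy positions 2–4 → average rank 3.
F has value 356 ms → rank 3.

3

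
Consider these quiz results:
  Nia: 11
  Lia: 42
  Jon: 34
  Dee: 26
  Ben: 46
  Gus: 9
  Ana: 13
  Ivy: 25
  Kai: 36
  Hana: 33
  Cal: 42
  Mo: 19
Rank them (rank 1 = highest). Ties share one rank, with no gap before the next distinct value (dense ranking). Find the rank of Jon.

4

Sorted (descending): 46, 42, 42, 36, 34, 33, 26, 25, 19, 13, 11, 9
The 2 values of 42 share dense rank 2.
Remaining distinct values take the next consecutive integers.
Jon has value 34 → rank 4.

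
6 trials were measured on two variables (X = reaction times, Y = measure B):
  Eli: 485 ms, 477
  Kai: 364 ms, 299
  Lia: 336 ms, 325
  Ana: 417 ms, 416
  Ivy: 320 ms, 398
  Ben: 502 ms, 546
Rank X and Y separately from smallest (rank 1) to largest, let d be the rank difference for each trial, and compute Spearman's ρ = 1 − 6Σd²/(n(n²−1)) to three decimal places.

0.771

Ranks of variable 1: 5, 3, 2, 4, 1, 6
Ranks of variable 2: 5, 1, 2, 4, 3, 6
d = r₁ − r₂: 0, 2, 0, 0, -2, 0
d²: 0, 4, 0, 0, 4, 0; Σd² = 8
ρ = 1 − 6·8/(6·35) = 1 − 48/210 = 0.771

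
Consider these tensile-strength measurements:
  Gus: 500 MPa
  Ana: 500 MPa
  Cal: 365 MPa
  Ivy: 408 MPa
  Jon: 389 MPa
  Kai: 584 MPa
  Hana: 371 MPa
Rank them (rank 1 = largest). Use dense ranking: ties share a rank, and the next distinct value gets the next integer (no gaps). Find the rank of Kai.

Sorted (descending): 584, 500, 500, 408, 389, 371, 365
The 2 values of 500 share dense rank 2.
Remaining distinct values take the next consecutive integers.
Kai has value 584 MPa → rank 1.

1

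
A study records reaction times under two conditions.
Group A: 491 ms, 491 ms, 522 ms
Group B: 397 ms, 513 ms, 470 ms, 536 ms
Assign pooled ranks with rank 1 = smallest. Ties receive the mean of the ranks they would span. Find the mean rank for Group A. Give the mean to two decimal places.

Sorted (ascending): 397, 470, 491, 491, 513, 522, 536
The 2 values of 491 occupy positions 3–4 → average rank (3+4)/2 = 3.5.
Group A values → pooled ranks: 491→3.5, 491→3.5, 522→6
Mean rank = (3.5 + 3.5 + 6) / 3 = 4.33

4.33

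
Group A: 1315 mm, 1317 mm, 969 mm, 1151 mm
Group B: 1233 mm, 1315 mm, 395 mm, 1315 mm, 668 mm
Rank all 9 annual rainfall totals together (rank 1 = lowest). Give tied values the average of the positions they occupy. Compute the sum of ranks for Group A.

Sorted (ascending): 395, 668, 969, 1151, 1233, 1315, 1315, 1315, 1317
The 3 values of 1315 occupy positions 6–8 → average rank 7.
Group A values → pooled ranks: 1315→7, 1317→9, 969→3, 1151→4
Rank sum = 7 + 9 + 3 + 4 = 23

23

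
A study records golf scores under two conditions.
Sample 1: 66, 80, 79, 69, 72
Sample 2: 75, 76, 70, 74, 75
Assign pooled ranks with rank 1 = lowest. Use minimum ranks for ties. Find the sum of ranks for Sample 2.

28

Sorted (ascending): 66, 69, 70, 72, 74, 75, 75, 76, 79, 80
The 2 values of 75 occupy positions 6–7 → each gets rank 6.
Sample 2 values → pooled ranks: 75→6, 76→8, 70→3, 74→5, 75→6
Rank sum = 6 + 8 + 3 + 5 + 6 = 28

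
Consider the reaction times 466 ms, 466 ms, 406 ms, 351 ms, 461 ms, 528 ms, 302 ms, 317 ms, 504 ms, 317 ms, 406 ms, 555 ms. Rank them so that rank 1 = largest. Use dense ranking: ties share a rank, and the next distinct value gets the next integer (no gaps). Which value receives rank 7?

351

Sorted (descending): 555, 528, 504, 466, 466, 461, 406, 406, 351, 317, 317, 302
The 2 values of 466 share dense rank 4.
The 2 values of 406 share dense rank 6.
The 2 values of 317 share dense rank 8.
Remaining distinct values take the next consecutive integers.
Rank 7 → value 351.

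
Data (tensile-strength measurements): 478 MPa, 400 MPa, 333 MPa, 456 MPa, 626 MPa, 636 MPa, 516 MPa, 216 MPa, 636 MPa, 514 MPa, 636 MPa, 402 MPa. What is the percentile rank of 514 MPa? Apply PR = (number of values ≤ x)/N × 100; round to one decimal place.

N = 12.
Strictly below 514: 6. Equal to 514: 1.
PR = 7/12 × 100 = 58.3

58.3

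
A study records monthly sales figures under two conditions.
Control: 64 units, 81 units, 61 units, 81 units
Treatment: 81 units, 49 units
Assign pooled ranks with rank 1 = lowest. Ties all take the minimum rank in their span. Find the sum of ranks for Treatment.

5

Sorted (ascending): 49, 61, 64, 81, 81, 81
The 3 values of 81 occupy positions 4–6 → each gets rank 4.
Treatment values → pooled ranks: 81→4, 49→1
Rank sum = 4 + 1 = 5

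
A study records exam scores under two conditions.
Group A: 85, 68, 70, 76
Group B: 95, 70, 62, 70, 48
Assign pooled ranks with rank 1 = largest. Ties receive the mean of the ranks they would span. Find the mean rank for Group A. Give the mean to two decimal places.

4.25

Sorted (descending): 95, 85, 76, 70, 70, 70, 68, 62, 48
The 3 values of 70 occupy positions 4–6 → average rank 5.
Group A values → pooled ranks: 85→2, 68→7, 70→5, 76→3
Mean rank = (2 + 7 + 5 + 3) / 4 = 4.25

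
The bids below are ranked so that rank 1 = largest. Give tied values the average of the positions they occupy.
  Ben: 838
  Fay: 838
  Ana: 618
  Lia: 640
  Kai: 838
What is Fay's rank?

Sorted (descending): 838, 838, 838, 640, 618
The 3 values of 838 occupy positions 1–3 → average rank 2.
Fay has value 838 → rank 2.

2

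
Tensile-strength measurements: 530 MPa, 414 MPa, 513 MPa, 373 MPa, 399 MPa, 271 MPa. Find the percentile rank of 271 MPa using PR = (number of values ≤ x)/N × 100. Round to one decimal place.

N = 6.
Strictly below 271: 0. Equal to 271: 1.
PR = 1/6 × 100 = 16.7

16.7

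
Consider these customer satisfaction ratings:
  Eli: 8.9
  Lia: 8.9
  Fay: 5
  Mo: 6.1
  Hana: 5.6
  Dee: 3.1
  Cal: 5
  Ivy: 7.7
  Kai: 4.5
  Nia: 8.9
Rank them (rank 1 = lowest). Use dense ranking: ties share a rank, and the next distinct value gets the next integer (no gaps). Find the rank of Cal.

3

Sorted (ascending): 3.1, 4.5, 5, 5, 5.6, 6.1, 7.7, 8.9, 8.9, 8.9
The 2 values of 5 share dense rank 3.
The 3 values of 8.9 share dense rank 7.
Remaining distinct values take the next consecutive integers.
Cal has value 5 → rank 3.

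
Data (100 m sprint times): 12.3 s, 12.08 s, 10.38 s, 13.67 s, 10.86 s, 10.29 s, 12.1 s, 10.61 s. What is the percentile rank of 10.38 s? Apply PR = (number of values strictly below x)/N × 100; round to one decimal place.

12.5

N = 8.
Strictly below 10.38: 1. Equal to 10.38: 1.
PR = 1/8 × 100 = 12.5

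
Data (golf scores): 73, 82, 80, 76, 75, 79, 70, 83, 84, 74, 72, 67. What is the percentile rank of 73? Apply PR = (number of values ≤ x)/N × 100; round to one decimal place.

33.3

N = 12.
Strictly below 73: 3. Equal to 73: 1.
PR = 4/12 × 100 = 33.3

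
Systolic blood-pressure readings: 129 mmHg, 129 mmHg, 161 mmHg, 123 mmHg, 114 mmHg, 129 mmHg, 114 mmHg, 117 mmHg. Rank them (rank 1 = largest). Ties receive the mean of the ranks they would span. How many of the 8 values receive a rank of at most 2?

Sorted (descending): 161, 129, 129, 129, 123, 117, 114, 114
The 3 values of 129 occupy positions 2–4 → average rank 3.
The 2 values of 114 occupy positions 7–8 → average rank (7+8)/2 = 7.5.
Ranks ≤ 2: {1} → 1 value.

1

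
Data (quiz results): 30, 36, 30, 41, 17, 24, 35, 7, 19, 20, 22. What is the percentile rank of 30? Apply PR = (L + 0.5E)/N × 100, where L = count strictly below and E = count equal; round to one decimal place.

63.6

N = 11.
Strictly below 30: 6. Equal to 30: 2.
PR = (6 + 0.5·2)/11 × 100 = 63.6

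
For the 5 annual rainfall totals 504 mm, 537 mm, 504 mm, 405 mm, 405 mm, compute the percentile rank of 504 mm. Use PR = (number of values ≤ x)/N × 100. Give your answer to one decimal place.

80.0

N = 5.
Strictly below 504: 2. Equal to 504: 2.
PR = 4/5 × 100 = 80.0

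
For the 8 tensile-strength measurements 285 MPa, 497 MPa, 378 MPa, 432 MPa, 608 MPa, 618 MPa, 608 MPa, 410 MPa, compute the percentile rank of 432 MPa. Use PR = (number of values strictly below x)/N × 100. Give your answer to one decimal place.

37.5

N = 8.
Strictly below 432: 3. Equal to 432: 1.
PR = 3/8 × 100 = 37.5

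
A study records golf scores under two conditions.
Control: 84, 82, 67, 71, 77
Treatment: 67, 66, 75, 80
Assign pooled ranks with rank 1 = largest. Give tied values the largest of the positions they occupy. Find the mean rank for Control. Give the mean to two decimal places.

Sorted (descending): 84, 82, 80, 77, 75, 71, 67, 67, 66
The 2 values of 67 occupy positions 7–8 → each gets rank 8.
Control values → pooled ranks: 84→1, 82→2, 67→8, 71→6, 77→4
Mean rank = (1 + 2 + 8 + 6 + 4) / 5 = 4.20

4.20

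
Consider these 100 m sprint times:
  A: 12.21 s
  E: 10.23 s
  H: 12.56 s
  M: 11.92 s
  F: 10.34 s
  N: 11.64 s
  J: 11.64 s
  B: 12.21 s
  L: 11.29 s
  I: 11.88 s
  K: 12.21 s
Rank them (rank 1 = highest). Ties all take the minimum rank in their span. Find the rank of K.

Sorted (descending): 12.56, 12.21, 12.21, 12.21, 11.92, 11.88, 11.64, 11.64, 11.29, 10.34, 10.23
The 3 values of 12.21 occupy positions 2–4 → each gets rank 2.
The 2 values of 11.64 occupy positions 7–8 → each gets rank 7.
K has value 12.21 s → rank 2.

2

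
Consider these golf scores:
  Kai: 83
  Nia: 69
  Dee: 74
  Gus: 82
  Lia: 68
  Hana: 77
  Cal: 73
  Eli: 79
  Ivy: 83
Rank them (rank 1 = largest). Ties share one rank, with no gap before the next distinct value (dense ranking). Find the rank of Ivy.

1

Sorted (descending): 83, 83, 82, 79, 77, 74, 73, 69, 68
The 2 values of 83 share dense rank 1.
Remaining distinct values take the next consecutive integers.
Ivy has value 83 → rank 1.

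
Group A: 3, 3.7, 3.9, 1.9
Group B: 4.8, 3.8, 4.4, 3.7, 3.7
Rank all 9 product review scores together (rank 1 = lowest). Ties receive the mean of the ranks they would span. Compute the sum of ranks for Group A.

Sorted (ascending): 1.9, 3, 3.7, 3.7, 3.7, 3.8, 3.9, 4.4, 4.8
The 3 values of 3.7 occupy positions 3–5 → average rank 4.
Group A values → pooled ranks: 3→2, 3.7→4, 3.9→7, 1.9→1
Rank sum = 2 + 4 + 7 + 1 = 14

14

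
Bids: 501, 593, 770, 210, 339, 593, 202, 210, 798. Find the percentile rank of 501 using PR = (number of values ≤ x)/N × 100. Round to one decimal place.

55.6

N = 9.
Strictly below 501: 4. Equal to 501: 1.
PR = 5/9 × 100 = 55.6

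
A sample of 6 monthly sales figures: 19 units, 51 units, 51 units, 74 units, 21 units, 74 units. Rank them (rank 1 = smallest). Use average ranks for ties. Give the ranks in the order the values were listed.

1, 3.5, 3.5, 5.5, 2, 5.5

Sorted (ascending): 19, 21, 51, 51, 74, 74
The 2 values of 51 occupy positions 3–4 → average rank (3+4)/2 = 3.5.
The 2 values of 74 occupy positions 5–6 → average rank (5+6)/2 = 5.5.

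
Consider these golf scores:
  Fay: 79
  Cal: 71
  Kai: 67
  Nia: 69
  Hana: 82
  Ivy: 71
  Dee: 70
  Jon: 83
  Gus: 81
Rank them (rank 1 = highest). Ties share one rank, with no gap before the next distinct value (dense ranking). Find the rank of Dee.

6

Sorted (descending): 83, 82, 81, 79, 71, 71, 70, 69, 67
The 2 values of 71 share dense rank 5.
Remaining distinct values take the next consecutive integers.
Dee has value 70 → rank 6.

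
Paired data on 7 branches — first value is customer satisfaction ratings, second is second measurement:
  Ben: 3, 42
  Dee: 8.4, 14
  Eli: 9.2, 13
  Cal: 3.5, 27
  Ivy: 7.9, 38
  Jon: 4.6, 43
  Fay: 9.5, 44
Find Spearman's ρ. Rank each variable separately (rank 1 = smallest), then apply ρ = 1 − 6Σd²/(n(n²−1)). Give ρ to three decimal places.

-0.071

Ranks of variable 1: 1, 5, 6, 2, 4, 3, 7
Ranks of variable 2: 5, 2, 1, 3, 4, 6, 7
d = r₁ − r₂: -4, 3, 5, -1, 0, -3, 0
d²: 16, 9, 25, 1, 0, 9, 0; Σd² = 60
ρ = 1 − 6·60/(7·48) = 1 − 360/336 = -0.071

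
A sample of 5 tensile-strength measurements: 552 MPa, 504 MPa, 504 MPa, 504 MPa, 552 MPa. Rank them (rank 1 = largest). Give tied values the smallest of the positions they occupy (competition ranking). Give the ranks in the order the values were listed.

Sorted (descending): 552, 552, 504, 504, 504
The 2 values of 552 occupy positions 1–2 → each gets rank 1.
The 3 values of 504 occupy positions 3–5 → each gets rank 3.

1, 3, 3, 3, 1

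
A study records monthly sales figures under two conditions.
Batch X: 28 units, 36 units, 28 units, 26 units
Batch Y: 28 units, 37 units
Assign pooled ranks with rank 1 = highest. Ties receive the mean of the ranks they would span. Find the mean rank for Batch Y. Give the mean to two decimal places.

Sorted (descending): 37, 36, 28, 28, 28, 26
The 3 values of 28 occupy positions 3–5 → average rank 4.
Batch Y values → pooled ranks: 28→4, 37→1
Mean rank = (4 + 1) / 2 = 2.50

2.50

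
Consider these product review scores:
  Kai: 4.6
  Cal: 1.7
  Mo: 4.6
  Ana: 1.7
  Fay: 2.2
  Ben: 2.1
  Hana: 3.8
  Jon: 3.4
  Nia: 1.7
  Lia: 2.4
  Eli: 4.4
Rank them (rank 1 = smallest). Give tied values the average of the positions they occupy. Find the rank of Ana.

2

Sorted (ascending): 1.7, 1.7, 1.7, 2.1, 2.2, 2.4, 3.4, 3.8, 4.4, 4.6, 4.6
The 3 values of 1.7 occupy positions 1–3 → average rank 2.
The 2 values of 4.6 occupy positions 10–11 → average rank (10+11)/2 = 10.5.
Ana has value 1.7 → rank 2.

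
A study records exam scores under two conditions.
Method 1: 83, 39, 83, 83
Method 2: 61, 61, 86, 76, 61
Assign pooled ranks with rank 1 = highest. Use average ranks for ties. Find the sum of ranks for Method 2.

27

Sorted (descending): 86, 83, 83, 83, 76, 61, 61, 61, 39
The 3 values of 83 occupy positions 2–4 → average rank 3.
The 3 values of 61 occupy positions 6–8 → average rank 7.
Method 2 values → pooled ranks: 61→7, 61→7, 86→1, 76→5, 61→7
Rank sum = 7 + 7 + 1 + 5 + 7 = 27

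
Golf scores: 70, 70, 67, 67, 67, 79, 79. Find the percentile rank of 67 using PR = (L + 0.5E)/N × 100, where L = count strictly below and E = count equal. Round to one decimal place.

21.4

N = 7.
Strictly below 67: 0. Equal to 67: 3.
PR = (0 + 0.5·3)/7 × 100 = 21.4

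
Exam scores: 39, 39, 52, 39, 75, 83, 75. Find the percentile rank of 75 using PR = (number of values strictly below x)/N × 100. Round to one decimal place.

N = 7.
Strictly below 75: 4. Equal to 75: 2.
PR = 4/7 × 100 = 57.1

57.1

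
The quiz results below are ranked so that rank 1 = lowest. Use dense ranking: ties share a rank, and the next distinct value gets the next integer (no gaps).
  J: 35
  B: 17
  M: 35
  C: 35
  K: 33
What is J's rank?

Sorted (ascending): 17, 33, 35, 35, 35
The 3 values of 35 share dense rank 3.
Remaining distinct values take the next consecutive integers.
J has value 35 → rank 3.

3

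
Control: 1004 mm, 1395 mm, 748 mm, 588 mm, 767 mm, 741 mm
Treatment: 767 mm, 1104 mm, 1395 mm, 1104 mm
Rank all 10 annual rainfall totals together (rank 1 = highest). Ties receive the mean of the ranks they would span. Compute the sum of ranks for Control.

Sorted (descending): 1395, 1395, 1104, 1104, 1004, 767, 767, 748, 741, 588
The 2 values of 1395 occupy positions 1–2 → average rank (1+2)/2 = 1.5.
The 2 values of 1104 occupy positions 3–4 → average rank (3+4)/2 = 3.5.
The 2 values of 767 occupy positions 6–7 → average rank (6+7)/2 = 6.5.
Control values → pooled ranks: 1004→5, 1395→1.5, 748→8, 588→10, 767→6.5, 741→9
Rank sum = 5 + 1.5 + 8 + 10 + 6.5 + 9 = 40

40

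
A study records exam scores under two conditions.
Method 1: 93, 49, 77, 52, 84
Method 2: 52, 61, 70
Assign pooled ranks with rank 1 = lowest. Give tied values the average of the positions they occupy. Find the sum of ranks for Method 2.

Sorted (ascending): 49, 52, 52, 61, 70, 77, 84, 93
The 2 values of 52 occupy positions 2–3 → average rank (2+3)/2 = 2.5.
Method 2 values → pooled ranks: 52→2.5, 61→4, 70→5
Rank sum = 2.5 + 4 + 5 = 11.5

11.5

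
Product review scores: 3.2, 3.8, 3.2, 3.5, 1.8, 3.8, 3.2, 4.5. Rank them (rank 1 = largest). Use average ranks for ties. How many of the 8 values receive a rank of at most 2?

1

Sorted (descending): 4.5, 3.8, 3.8, 3.5, 3.2, 3.2, 3.2, 1.8
The 2 values of 3.8 occupy positions 2–3 → average rank (2+3)/2 = 2.5.
The 3 values of 3.2 occupy positions 5–7 → average rank 6.
Ranks ≤ 2: {1} → 1 value.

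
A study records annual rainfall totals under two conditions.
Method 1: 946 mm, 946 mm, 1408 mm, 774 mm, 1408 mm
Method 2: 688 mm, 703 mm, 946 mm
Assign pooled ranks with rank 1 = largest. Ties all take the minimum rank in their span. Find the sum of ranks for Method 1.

14

Sorted (descending): 1408, 1408, 946, 946, 946, 774, 703, 688
The 2 values of 1408 occupy positions 1–2 → each gets rank 1.
The 3 values of 946 occupy positions 3–5 → each gets rank 3.
Method 1 values → pooled ranks: 946→3, 946→3, 1408→1, 774→6, 1408→1
Rank sum = 3 + 3 + 1 + 6 + 1 = 14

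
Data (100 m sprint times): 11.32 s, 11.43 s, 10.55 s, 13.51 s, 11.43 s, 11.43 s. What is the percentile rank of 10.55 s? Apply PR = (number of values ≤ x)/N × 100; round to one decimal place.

N = 6.
Strictly below 10.55: 0. Equal to 10.55: 1.
PR = 1/6 × 100 = 16.7

16.7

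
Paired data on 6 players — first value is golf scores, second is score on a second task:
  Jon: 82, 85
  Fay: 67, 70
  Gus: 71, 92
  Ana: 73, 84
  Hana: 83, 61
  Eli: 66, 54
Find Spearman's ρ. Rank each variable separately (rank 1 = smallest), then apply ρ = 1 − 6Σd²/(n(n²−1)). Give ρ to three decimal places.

0.257

Ranks of variable 1: 5, 2, 3, 4, 6, 1
Ranks of variable 2: 5, 3, 6, 4, 2, 1
d = r₁ − r₂: 0, -1, -3, 0, 4, 0
d²: 0, 1, 9, 0, 16, 0; Σd² = 26
ρ = 1 − 6·26/(6·35) = 1 − 156/210 = 0.257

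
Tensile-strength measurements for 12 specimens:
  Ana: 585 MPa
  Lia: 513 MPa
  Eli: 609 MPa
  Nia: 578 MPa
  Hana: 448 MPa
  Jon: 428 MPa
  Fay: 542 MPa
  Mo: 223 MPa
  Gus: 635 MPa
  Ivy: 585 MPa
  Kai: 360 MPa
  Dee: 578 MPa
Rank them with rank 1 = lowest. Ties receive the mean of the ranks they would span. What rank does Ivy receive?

Sorted (ascending): 223, 360, 428, 448, 513, 542, 578, 578, 585, 585, 609, 635
The 2 values of 578 occupy positions 7–8 → average rank (7+8)/2 = 7.5.
The 2 values of 585 occupy positions 9–10 → average rank (9+10)/2 = 9.5.
Ivy has value 585 MPa → rank 9.5.

9.5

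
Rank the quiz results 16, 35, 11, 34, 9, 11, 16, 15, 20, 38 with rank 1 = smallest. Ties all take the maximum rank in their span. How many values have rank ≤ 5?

Sorted (ascending): 9, 11, 11, 15, 16, 16, 20, 34, 35, 38
The 2 values of 11 occupy positions 2–3 → each gets rank 3.
The 2 values of 16 occupy positions 5–6 → each gets rank 6.
Ranks ≤ 5: {1, 3, 3, 4} → 4 values.

4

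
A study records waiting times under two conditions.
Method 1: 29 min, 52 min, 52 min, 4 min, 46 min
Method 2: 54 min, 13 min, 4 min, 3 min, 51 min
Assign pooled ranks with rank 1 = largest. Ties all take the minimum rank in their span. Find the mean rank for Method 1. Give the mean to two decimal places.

4.60

Sorted (descending): 54, 52, 52, 51, 46, 29, 13, 4, 4, 3
The 2 values of 52 occupy positions 2–3 → each gets rank 2.
The 2 values of 4 occupy positions 8–9 → each gets rank 8.
Method 1 values → pooled ranks: 29→6, 52→2, 52→2, 4→8, 46→5
Mean rank = (6 + 2 + 2 + 8 + 5) / 5 = 4.60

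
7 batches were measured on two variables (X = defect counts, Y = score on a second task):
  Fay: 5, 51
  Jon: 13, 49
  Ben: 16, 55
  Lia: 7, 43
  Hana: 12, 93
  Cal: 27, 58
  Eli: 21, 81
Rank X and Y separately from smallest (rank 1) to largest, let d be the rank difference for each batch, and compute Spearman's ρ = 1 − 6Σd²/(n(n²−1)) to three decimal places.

0.464

Ranks of variable 1: 1, 4, 5, 2, 3, 7, 6
Ranks of variable 2: 3, 2, 4, 1, 7, 5, 6
d = r₁ − r₂: -2, 2, 1, 1, -4, 2, 0
d²: 4, 4, 1, 1, 16, 4, 0; Σd² = 30
ρ = 1 − 6·30/(7·48) = 1 − 180/336 = 0.464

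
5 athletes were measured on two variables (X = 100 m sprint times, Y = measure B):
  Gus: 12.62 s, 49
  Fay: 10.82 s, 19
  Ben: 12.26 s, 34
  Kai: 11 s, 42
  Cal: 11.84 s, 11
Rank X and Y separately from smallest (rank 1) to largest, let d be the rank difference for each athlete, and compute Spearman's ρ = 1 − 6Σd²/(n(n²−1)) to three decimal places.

Ranks of variable 1: 5, 1, 4, 2, 3
Ranks of variable 2: 5, 2, 3, 4, 1
d = r₁ − r₂: 0, -1, 1, -2, 2
d²: 0, 1, 1, 4, 4; Σd² = 10
ρ = 1 − 6·10/(5·24) = 1 − 60/120 = 0.500

0.500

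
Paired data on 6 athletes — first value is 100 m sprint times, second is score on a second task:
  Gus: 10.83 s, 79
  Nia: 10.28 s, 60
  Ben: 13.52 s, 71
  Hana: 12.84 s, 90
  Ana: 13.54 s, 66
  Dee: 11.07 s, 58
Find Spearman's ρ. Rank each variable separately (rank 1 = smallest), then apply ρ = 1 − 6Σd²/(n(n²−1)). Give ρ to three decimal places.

0.200

Ranks of variable 1: 2, 1, 5, 4, 6, 3
Ranks of variable 2: 5, 2, 4, 6, 3, 1
d = r₁ − r₂: -3, -1, 1, -2, 3, 2
d²: 9, 1, 1, 4, 9, 4; Σd² = 28
ρ = 1 − 6·28/(6·35) = 1 − 168/210 = 0.200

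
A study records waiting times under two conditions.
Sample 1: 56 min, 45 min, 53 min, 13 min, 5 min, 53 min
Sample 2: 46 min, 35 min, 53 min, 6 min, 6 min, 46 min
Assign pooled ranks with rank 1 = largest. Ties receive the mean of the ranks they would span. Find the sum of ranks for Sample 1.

Sorted (descending): 56, 53, 53, 53, 46, 46, 45, 35, 13, 6, 6, 5
The 3 values of 53 occupy positions 2–4 → average rank 3.
The 2 values of 46 occupy positions 5–6 → average rank (5+6)/2 = 5.5.
The 2 values of 6 occupy positions 10–11 → average rank (10+11)/2 = 10.5.
Sample 1 values → pooled ranks: 56→1, 45→7, 53→3, 13→9, 5→12, 53→3
Rank sum = 1 + 7 + 3 + 9 + 12 + 3 = 35

35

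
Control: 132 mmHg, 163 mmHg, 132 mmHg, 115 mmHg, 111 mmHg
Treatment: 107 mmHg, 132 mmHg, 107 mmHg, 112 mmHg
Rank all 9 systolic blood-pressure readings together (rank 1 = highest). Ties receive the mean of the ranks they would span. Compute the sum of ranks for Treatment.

Sorted (descending): 163, 132, 132, 132, 115, 112, 111, 107, 107
The 3 values of 132 occupy positions 2–4 → average rank 3.
The 2 values of 107 occupy positions 8–9 → average rank (8+9)/2 = 8.5.
Treatment values → pooled ranks: 107→8.5, 132→3, 107→8.5, 112→6
Rank sum = 8.5 + 3 + 8.5 + 6 = 26

26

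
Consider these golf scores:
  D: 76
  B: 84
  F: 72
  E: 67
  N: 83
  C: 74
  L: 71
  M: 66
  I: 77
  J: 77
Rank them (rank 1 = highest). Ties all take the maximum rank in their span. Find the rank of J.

Sorted (descending): 84, 83, 77, 77, 76, 74, 72, 71, 67, 66
The 2 values of 77 occupy positions 3–4 → each gets rank 4.
J has value 77 → rank 4.

4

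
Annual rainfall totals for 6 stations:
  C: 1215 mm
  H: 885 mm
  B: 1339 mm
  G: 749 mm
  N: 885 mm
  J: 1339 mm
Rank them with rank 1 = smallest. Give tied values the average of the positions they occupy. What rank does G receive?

Sorted (ascending): 749, 885, 885, 1215, 1339, 1339
The 2 values of 885 occupy positions 2–3 → average rank (2+3)/2 = 2.5.
The 2 values of 1339 occupy positions 5–6 → average rank (5+6)/2 = 5.5.
G has value 749 mm → rank 1.

1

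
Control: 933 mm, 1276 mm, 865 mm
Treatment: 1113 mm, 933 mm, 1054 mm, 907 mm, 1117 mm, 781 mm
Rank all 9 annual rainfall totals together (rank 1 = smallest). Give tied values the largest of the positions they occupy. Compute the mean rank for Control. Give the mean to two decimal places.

5.33

Sorted (ascending): 781, 865, 907, 933, 933, 1054, 1113, 1117, 1276
The 2 values of 933 occupy positions 4–5 → each gets rank 5.
Control values → pooled ranks: 933→5, 1276→9, 865→2
Mean rank = (5 + 9 + 2) / 3 = 5.33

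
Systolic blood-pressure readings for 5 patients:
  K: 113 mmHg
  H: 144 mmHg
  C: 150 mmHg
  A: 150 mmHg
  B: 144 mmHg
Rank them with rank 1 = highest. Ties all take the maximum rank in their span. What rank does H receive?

Sorted (descending): 150, 150, 144, 144, 113
The 2 values of 150 occupy positions 1–2 → each gets rank 2.
The 2 values of 144 occupy positions 3–4 → each gets rank 4.
H has value 144 mmHg → rank 4.

4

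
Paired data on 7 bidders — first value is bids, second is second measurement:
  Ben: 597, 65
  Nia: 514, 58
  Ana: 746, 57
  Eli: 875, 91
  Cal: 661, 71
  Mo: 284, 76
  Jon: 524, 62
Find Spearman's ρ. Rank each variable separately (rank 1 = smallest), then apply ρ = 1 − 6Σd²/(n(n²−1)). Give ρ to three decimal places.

Ranks of variable 1: 4, 2, 6, 7, 5, 1, 3
Ranks of variable 2: 4, 2, 1, 7, 5, 6, 3
d = r₁ − r₂: 0, 0, 5, 0, 0, -5, 0
d²: 0, 0, 25, 0, 0, 25, 0; Σd² = 50
ρ = 1 − 6·50/(7·48) = 1 − 300/336 = 0.107

0.107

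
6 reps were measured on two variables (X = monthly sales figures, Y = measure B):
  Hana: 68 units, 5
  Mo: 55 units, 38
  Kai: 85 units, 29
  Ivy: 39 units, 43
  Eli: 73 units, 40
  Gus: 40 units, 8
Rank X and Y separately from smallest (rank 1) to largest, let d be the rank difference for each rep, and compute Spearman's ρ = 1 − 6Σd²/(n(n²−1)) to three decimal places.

Ranks of variable 1: 4, 3, 6, 1, 5, 2
Ranks of variable 2: 1, 4, 3, 6, 5, 2
d = r₁ − r₂: 3, -1, 3, -5, 0, 0
d²: 9, 1, 9, 25, 0, 0; Σd² = 44
ρ = 1 − 6·44/(6·35) = 1 − 264/210 = -0.257

-0.257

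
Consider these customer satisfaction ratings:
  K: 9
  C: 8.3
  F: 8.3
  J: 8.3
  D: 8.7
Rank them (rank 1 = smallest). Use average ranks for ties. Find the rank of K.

Sorted (ascending): 8.3, 8.3, 8.3, 8.7, 9
The 3 values of 8.3 occupy positions 1–3 → average rank 2.
K has value 9 → rank 5.

5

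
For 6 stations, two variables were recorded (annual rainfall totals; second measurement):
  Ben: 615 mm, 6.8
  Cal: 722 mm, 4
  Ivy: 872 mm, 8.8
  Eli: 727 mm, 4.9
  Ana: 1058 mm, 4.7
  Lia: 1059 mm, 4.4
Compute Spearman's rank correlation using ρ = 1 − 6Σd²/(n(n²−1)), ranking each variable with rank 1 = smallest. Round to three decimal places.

Ranks of variable 1: 1, 2, 4, 3, 5, 6
Ranks of variable 2: 5, 1, 6, 4, 3, 2
d = r₁ − r₂: -4, 1, -2, -1, 2, 4
d²: 16, 1, 4, 1, 4, 16; Σd² = 42
ρ = 1 − 6·42/(6·35) = 1 − 252/210 = -0.200

-0.200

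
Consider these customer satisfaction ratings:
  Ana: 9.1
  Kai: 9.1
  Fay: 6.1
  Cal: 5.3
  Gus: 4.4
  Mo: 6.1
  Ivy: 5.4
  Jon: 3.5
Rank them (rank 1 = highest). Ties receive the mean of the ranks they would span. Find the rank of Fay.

Sorted (descending): 9.1, 9.1, 6.1, 6.1, 5.4, 5.3, 4.4, 3.5
The 2 values of 9.1 occupy positions 1–2 → average rank (1+2)/2 = 1.5.
The 2 values of 6.1 occupy positions 3–4 → average rank (3+4)/2 = 3.5.
Fay has value 6.1 → rank 3.5.

3.5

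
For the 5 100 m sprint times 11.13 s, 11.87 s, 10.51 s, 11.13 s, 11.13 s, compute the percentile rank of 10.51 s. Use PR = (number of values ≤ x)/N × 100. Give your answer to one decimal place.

N = 5.
Strictly below 10.51: 0. Equal to 10.51: 1.
PR = 1/5 × 100 = 20.0

20.0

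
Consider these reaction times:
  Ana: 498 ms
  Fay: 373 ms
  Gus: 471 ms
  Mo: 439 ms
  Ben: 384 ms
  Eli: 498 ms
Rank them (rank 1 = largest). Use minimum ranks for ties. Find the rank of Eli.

Sorted (descending): 498, 498, 471, 439, 384, 373
The 2 values of 498 occupy positions 1–2 → each gets rank 1.
Eli has value 498 ms → rank 1.

1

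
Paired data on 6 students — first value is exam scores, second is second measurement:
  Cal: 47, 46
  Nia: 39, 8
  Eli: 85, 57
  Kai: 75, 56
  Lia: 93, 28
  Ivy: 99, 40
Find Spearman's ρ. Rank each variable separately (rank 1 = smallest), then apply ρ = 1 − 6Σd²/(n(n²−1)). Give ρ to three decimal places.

Ranks of variable 1: 2, 1, 4, 3, 5, 6
Ranks of variable 2: 4, 1, 6, 5, 2, 3
d = r₁ − r₂: -2, 0, -2, -2, 3, 3
d²: 4, 0, 4, 4, 9, 9; Σd² = 30
ρ = 1 − 6·30/(6·35) = 1 − 180/210 = 0.143

0.143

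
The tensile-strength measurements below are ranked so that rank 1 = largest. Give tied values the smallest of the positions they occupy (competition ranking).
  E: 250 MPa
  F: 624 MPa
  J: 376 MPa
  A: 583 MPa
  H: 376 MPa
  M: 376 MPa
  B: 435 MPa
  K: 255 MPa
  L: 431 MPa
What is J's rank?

Sorted (descending): 624, 583, 435, 431, 376, 376, 376, 255, 250
The 3 values of 376 occupy positions 5–7 → each gets rank 5.
J has value 376 MPa → rank 5.

5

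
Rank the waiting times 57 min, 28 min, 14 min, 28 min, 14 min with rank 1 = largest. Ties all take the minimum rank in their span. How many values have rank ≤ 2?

Sorted (descending): 57, 28, 28, 14, 14
The 2 values of 28 occupy positions 2–3 → each gets rank 2.
The 2 values of 14 occupy positions 4–5 → each gets rank 4.
Ranks ≤ 2: {1, 2, 2} → 3 values.

3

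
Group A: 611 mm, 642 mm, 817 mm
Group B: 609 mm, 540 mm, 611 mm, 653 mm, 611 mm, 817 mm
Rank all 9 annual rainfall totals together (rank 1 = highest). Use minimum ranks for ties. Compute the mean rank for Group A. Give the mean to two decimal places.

3.33

Sorted (descending): 817, 817, 653, 642, 611, 611, 611, 609, 540
The 2 values of 817 occupy positions 1–2 → each gets rank 1.
The 3 values of 611 occupy positions 5–7 → each gets rank 5.
Group A values → pooled ranks: 611→5, 642→4, 817→1
Mean rank = (5 + 4 + 1) / 3 = 3.33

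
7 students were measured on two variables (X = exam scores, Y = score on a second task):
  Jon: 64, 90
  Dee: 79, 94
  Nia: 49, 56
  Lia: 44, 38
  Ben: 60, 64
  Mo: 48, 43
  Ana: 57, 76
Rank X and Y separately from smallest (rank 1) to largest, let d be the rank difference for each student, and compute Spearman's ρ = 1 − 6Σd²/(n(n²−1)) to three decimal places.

Ranks of variable 1: 6, 7, 3, 1, 5, 2, 4
Ranks of variable 2: 6, 7, 3, 1, 4, 2, 5
d = r₁ − r₂: 0, 0, 0, 0, 1, 0, -1
d²: 0, 0, 0, 0, 1, 0, 1; Σd² = 2
ρ = 1 − 6·2/(7·48) = 1 − 12/336 = 0.964

0.964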